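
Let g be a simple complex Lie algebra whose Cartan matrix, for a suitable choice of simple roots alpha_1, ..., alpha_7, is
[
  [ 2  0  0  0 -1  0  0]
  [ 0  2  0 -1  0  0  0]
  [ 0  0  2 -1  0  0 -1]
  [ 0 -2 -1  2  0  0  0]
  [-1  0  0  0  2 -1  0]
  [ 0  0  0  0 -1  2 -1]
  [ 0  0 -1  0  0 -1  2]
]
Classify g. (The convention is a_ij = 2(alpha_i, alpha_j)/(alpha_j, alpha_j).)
type B_7

The matrix has rank 7 with 2's on the diagonal. Reading the off-diagonal entries as Dynkin edges (a single edge where a_ij = a_ji = -1; a double or triple edge where a_ij * a_ji = 2 or 3), the diagram is a chain of 7 nodes with a double edge at one end; the terminal node there is the unique short simple root (B_7). One simple-root ordering that puts it in standard form is (alpha_1, alpha_5, alpha_6, alpha_7, alpha_3, alpha_4, alpha_2). So the algebra is type B_7, i.e. so(15).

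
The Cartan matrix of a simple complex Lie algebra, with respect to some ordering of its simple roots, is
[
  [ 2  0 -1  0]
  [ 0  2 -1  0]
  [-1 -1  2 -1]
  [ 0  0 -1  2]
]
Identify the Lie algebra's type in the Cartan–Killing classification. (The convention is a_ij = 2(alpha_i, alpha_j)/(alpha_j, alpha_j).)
D4

The matrix has rank 4 with 2's on the diagonal. Reading the off-diagonal entries as Dynkin edges (a single edge where a_ij = a_ji = -1; a double or triple edge where a_ij * a_ji = 2 or 3), the diagram is a chain of 2 nodes with a fork of two nodes at one end (D_4). One simple-root ordering that puts it in standard form is (alpha_1, alpha_3, alpha_2, alpha_4). So the algebra is type D_4, i.e. so(8).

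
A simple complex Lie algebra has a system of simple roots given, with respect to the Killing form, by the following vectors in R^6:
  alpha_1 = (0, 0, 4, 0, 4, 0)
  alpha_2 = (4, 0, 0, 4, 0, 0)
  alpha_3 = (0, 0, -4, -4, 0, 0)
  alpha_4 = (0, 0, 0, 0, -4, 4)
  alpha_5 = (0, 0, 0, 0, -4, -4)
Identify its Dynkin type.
D_5

Compute the Cartan integers a_ij = 2(alpha_i, alpha_j)/(alpha_j, alpha_j); the resulting 5x5 Cartan matrix is
[[2, 0, -1, -1, -1], [0, 2, -1, 0, 0], [-1, -1, 2, 0, 0], [-1, 0, 0, 2, 0], [-1, 0, 0, 0, 2]].
All simple roots have the same length, so the diagram is simply laced. The associated Dynkin diagram is a chain of 3 nodes with a fork of two nodes at one end (D_5), so the type is D_5 (the algebra so(10)).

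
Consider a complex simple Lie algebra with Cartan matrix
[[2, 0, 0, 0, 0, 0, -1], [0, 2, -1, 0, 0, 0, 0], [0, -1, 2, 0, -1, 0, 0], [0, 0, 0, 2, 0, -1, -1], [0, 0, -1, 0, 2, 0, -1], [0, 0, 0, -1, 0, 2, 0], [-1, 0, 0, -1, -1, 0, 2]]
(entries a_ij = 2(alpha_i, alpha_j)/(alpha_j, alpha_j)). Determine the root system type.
E_7

The matrix has rank 7 with 2's on the diagonal. Reading the off-diagonal entries as Dynkin edges (a single edge where a_ij = a_ji = -1; a double or triple edge where a_ij * a_ji = 2 or 3), the diagram is a chain of 6 nodes with one extra node attached to the third node from one end (E_7). One simple-root ordering that puts it in standard form is (alpha_6, alpha_1, alpha_4, alpha_7, alpha_5, alpha_3, alpha_2). So the algebra is type E_7.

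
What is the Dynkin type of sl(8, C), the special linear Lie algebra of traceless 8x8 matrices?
A_7

This is sl(8), which has dimension 8^2 - 1 = 63 and rank 8 - 1 = 7 (a Cartan subalgebra is the diagonal traceless matrices). In the classification of classical Lie algebras, the special linear algebra sl(n+1) has type A_n; here n = 7, so the Dynkin diagram is a chain of 7 nodes with single edges (A_7). Hence the type is A_7.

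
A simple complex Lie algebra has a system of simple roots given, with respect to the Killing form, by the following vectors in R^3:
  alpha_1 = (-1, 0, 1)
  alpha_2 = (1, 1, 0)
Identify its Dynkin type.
Compute the Cartan integers a_ij = 2(alpha_i, alpha_j)/(alpha_j, alpha_j); the resulting 2x2 Cartan matrix is
[[2, -1], [-1, 2]].
All simple roots have the same length, so the diagram is simply laced. The associated Dynkin diagram is a chain of 2 nodes with single edges (A_2), so the type is A_2 (the algebra sl(3)).

type A_2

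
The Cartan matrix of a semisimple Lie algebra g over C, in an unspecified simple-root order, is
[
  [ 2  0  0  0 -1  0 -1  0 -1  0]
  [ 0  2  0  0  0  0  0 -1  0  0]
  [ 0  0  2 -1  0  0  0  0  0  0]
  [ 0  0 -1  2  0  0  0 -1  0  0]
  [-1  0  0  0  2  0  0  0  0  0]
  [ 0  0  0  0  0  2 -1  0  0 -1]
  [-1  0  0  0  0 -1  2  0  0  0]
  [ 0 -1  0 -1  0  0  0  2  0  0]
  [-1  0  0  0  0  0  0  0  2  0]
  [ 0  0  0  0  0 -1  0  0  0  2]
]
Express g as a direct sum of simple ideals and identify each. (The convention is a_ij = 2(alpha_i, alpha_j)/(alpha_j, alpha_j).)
The diagram associated to this matrix has two connected components: the simple roots {alpha_2, alpha_3, alpha_4, alpha_8} form a chain of 4 nodes with single edges (A_4), and {alpha_1, alpha_5, alpha_6, alpha_7, alpha_9, alpha_10} form a chain of 4 nodes with a fork of two nodes at one end (D_6). A semisimple Lie algebra decomposes uniquely as the direct sum of simple ideals, one per connected component of its Dynkin diagram, so g ≅ A_4 ⊕ D_6 (dimension 24 + 66 = 90).

A4 ⊕ D6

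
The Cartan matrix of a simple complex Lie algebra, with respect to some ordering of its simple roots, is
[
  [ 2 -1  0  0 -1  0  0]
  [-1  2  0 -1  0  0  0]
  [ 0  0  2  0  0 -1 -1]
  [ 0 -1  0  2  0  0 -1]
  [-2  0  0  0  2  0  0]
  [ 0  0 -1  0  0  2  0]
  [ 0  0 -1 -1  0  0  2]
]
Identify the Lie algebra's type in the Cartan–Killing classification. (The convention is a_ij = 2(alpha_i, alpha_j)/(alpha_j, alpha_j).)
C_7 (sp(14))

The matrix has rank 7 with 2's on the diagonal. Reading the off-diagonal entries as Dynkin edges (a single edge where a_ij = a_ji = -1; a double or triple edge where a_ij * a_ji = 2 or 3), the diagram is a chain of 7 nodes with a double edge at one end; the terminal node there is the unique long simple root (C_7). One simple-root ordering that puts it in standard form is (alpha_6, alpha_3, alpha_7, alpha_4, alpha_2, alpha_1, alpha_5). So the algebra is type C_7, i.e. sp(14).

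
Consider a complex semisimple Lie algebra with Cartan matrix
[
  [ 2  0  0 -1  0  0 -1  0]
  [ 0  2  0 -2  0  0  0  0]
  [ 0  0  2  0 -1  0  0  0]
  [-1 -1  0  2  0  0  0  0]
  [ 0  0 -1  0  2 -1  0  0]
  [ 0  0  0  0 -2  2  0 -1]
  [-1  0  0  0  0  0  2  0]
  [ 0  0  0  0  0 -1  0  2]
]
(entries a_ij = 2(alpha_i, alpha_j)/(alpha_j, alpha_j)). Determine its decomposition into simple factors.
type C_4 + type F_4

The diagram associated to this matrix has two connected components: the simple roots {alpha_1, alpha_2, alpha_4, alpha_7} form a chain of 4 nodes with a double edge at one end; the terminal node there is the unique long simple root (C_4), and {alpha_3, alpha_5, alpha_6, alpha_8} form a chain of 4 nodes with a double edge between the middle two (F_4). A semisimple Lie algebra decomposes uniquely as the direct sum of simple ideals, one per connected component of its Dynkin diagram, so g ≅ C_4 ⊕ F_4 (dimension 36 + 52 = 88).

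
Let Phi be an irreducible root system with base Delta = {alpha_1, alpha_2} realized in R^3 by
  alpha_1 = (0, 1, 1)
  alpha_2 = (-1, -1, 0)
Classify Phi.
A2

Compute the Cartan integers a_ij = 2(alpha_i, alpha_j)/(alpha_j, alpha_j); the resulting 2x2 Cartan matrix is
[[2, -1], [-1, 2]].
All simple roots have the same length, so the diagram is simply laced. The associated Dynkin diagram is a chain of 2 nodes with single edges (A_2), so the type is A_2 (the algebra sl(3)).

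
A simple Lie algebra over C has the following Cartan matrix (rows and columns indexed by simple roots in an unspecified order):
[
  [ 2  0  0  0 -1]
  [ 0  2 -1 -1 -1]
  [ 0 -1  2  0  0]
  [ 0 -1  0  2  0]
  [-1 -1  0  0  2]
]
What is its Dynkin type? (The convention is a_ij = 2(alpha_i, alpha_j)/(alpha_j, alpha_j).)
type D_5

The matrix has rank 5 with 2's on the diagonal. Reading the off-diagonal entries as Dynkin edges (a single edge where a_ij = a_ji = -1; a double or triple edge where a_ij * a_ji = 2 or 3), the diagram is a chain of 3 nodes with a fork of two nodes at one end (D_5). One simple-root ordering that puts it in standard form is (alpha_1, alpha_5, alpha_2, alpha_3, alpha_4). So the algebra is type D_5, i.e. so(10).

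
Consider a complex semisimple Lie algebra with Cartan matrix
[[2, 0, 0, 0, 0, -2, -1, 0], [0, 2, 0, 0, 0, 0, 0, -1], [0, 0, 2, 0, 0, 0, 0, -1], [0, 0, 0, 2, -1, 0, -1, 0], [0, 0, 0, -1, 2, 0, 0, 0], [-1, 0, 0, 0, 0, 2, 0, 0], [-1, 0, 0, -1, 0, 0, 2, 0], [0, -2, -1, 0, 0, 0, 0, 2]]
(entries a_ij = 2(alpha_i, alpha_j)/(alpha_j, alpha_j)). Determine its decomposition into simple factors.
B_3 (so(7)) + B_5 (so(11))

The diagram associated to this matrix has two connected components: the simple roots {alpha_2, alpha_3, alpha_8} form a chain of 3 nodes with a double edge at one end; the terminal node there is the unique short simple root (B_3), and {alpha_1, alpha_4, alpha_5, alpha_6, alpha_7} form a chain of 5 nodes with a double edge at one end; the terminal node there is the unique short simple root (B_5). A semisimple Lie algebra decomposes uniquely as the direct sum of simple ideals, one per connected component of its Dynkin diagram, so g ≅ B_3 ⊕ B_5 (dimension 21 + 55 = 76).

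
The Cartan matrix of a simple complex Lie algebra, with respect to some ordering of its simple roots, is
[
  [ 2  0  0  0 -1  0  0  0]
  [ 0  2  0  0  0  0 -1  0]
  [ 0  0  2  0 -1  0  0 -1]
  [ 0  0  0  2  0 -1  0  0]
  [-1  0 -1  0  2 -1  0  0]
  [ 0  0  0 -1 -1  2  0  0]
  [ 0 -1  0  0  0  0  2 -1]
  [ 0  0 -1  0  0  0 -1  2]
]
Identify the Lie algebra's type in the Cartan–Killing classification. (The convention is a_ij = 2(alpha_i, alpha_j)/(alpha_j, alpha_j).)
The matrix has rank 8 with 2's on the diagonal. Reading the off-diagonal entries as Dynkin edges (a single edge where a_ij = a_ji = -1; a double or triple edge where a_ij * a_ji = 2 or 3), the diagram is a chain of 7 nodes with one extra node attached to the third node from one end (E_8). One simple-root ordering that puts it in standard form is (alpha_4, alpha_1, alpha_6, alpha_5, alpha_3, alpha_8, alpha_7, alpha_2). So the algebra is type E_8.

type E_8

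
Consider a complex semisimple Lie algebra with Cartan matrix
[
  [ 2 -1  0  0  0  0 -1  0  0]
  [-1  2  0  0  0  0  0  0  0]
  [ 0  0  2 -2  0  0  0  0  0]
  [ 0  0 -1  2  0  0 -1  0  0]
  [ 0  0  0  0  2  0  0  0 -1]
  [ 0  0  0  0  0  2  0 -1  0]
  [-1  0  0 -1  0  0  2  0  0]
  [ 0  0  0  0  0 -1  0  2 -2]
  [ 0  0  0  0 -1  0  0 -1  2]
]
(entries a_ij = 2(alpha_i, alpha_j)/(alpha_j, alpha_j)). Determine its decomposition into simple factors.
The diagram associated to this matrix has two connected components: the simple roots {alpha_1, alpha_2, alpha_3, alpha_4, alpha_7} form a chain of 5 nodes with a double edge at one end; the terminal node there is the unique long simple root (C_5), and {alpha_5, alpha_6, alpha_8, alpha_9} form a chain of 4 nodes with a double edge between the middle two (F_4). A semisimple Lie algebra decomposes uniquely as the direct sum of simple ideals, one per connected component of its Dynkin diagram, so g ≅ C_5 ⊕ F_4 (dimension 55 + 52 = 107).

type C_5 ⊕ type F_4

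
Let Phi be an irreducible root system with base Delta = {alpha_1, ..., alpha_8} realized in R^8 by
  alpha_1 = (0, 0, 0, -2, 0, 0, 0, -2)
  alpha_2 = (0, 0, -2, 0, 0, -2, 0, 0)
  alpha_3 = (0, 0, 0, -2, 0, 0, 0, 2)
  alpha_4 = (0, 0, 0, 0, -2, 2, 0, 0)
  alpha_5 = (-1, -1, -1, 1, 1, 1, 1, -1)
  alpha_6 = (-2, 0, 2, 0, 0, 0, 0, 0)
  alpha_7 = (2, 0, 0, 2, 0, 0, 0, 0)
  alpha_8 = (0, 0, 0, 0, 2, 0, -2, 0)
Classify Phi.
Compute the Cartan integers a_ij = 2(alpha_i, alpha_j)/(alpha_j, alpha_j); the resulting 8x8 Cartan matrix is
[[2, 0, 0, 0, 0, 0, -1, 0], [0, 2, 0, -1, 0, -1, 0, 0], [0, 0, 2, 0, -1, 0, -1, 0], [0, -1, 0, 2, 0, 0, 0, -1], [0, 0, -1, 0, 2, 0, 0, 0], [0, -1, 0, 0, 0, 2, -1, 0], [-1, 0, -1, 0, 0, -1, 2, 0], [0, 0, 0, -1, 0, 0, 0, 2]].
All simple roots have the same length, so the diagram is simply laced. The associated Dynkin diagram is a chain of 7 nodes with one extra node attached to the third node from one end (E_8), so the type is E_8.

E8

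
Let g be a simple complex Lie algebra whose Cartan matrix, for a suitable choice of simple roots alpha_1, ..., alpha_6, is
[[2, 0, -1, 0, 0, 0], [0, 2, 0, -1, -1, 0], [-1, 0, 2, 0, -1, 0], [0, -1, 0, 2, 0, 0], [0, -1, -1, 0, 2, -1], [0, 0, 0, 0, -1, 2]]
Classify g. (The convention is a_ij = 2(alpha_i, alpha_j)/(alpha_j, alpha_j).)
The matrix has rank 6 with 2's on the diagonal. Reading the off-diagonal entries as Dynkin edges (a single edge where a_ij = a_ji = -1; a double or triple edge where a_ij * a_ji = 2 or 3), the diagram is a chain of 5 nodes with one extra node attached to the third node from one end (E_6). One simple-root ordering that puts it in standard form is (alpha_1, alpha_6, alpha_3, alpha_5, alpha_2, alpha_4). So the algebra is type E_6.

type E_6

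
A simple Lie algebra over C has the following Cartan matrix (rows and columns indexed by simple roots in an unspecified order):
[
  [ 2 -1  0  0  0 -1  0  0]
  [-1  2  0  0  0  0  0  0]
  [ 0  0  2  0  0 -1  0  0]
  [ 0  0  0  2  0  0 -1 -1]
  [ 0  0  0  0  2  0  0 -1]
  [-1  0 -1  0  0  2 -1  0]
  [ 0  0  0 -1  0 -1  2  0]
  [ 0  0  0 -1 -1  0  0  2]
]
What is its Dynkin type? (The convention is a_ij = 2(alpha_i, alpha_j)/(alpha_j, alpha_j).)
E_8

The matrix has rank 8 with 2's on the diagonal. Reading the off-diagonal entries as Dynkin edges (a single edge where a_ij = a_ji = -1; a double or triple edge where a_ij * a_ji = 2 or 3), the diagram is a chain of 7 nodes with one extra node attached to the third node from one end (E_8). One simple-root ordering that puts it in standard form is (alpha_2, alpha_3, alpha_1, alpha_6, alpha_7, alpha_4, alpha_8, alpha_5). So the algebra is type E_8.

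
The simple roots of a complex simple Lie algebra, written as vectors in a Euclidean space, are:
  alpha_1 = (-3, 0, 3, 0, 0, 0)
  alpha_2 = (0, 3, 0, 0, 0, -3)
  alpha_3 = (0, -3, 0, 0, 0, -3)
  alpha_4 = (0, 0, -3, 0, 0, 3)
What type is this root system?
D4

Compute the Cartan integers a_ij = 2(alpha_i, alpha_j)/(alpha_j, alpha_j); the resulting 4x4 Cartan matrix is
[[2, 0, 0, -1], [0, 2, 0, -1], [0, 0, 2, -1], [-1, -1, -1, 2]].
All simple roots have the same length, so the diagram is simply laced. The associated Dynkin diagram is a chain of 2 nodes with a fork of two nodes at one end (D_4), so the type is D_4 (the algebra so(8)).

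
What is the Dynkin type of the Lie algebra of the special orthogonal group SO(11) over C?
B5

This is so(11) with 11 odd, which has dimension 11(11-1)/2 = 55 and rank (11-1)/2 = 5. In the classification of classical Lie algebras, the orthogonal algebra so(2n+1) in an odd number of variables has type B_n; here n = 5, so the Dynkin diagram is a chain of 5 nodes with a double edge at one end; the terminal node there is the unique short simple root (B_5). Hence the type is B_5.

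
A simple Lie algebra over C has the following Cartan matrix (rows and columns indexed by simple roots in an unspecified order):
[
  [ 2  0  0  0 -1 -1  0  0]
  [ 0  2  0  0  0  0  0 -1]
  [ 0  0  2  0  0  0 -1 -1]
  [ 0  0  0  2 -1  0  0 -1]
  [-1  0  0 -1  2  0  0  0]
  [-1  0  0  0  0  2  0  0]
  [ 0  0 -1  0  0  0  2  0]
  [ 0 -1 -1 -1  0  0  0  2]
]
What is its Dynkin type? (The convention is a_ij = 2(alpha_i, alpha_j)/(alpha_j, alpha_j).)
The matrix has rank 8 with 2's on the diagonal. Reading the off-diagonal entries as Dynkin edges (a single edge where a_ij = a_ji = -1; a double or triple edge where a_ij * a_ji = 2 or 3), the diagram is a chain of 7 nodes with one extra node attached to the third node from one end (E_8). One simple-root ordering that puts it in standard form is (alpha_7, alpha_2, alpha_3, alpha_8, alpha_4, alpha_5, alpha_1, alpha_6). So the algebra is type E_8.

E8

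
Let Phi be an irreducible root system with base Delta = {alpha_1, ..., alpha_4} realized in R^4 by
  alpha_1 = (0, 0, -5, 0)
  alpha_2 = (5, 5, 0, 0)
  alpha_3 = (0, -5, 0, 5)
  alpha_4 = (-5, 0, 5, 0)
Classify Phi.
Compute the Cartan integers a_ij = 2(alpha_i, alpha_j)/(alpha_j, alpha_j); the resulting 4x4 Cartan matrix is
[[2, 0, 0, -1], [0, 2, -1, -1], [0, -1, 2, 0], [-2, -1, 0, 2]].
The roots have two lengths (squared-length ratio 2:1); the short ones are alpha_{1}. The associated Dynkin diagram is a chain of 4 nodes with a double edge at one end; the terminal node there is the unique short simple root (B_4), so the type is B_4 (the algebra so(9)).

B4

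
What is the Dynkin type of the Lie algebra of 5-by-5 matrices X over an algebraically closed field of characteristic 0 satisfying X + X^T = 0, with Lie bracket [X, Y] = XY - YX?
B2

This is so(5) with 5 odd, which has dimension 5(5-1)/2 = 10 and rank (5-1)/2 = 2. In the classification of classical Lie algebras, the orthogonal algebra so(2n+1) in an odd number of variables has type B_n; here n = 2, so the Dynkin diagram is a chain of 2 nodes with a double edge at one end; the terminal node there is the unique short simple root (B_2). Hence the type is B_2.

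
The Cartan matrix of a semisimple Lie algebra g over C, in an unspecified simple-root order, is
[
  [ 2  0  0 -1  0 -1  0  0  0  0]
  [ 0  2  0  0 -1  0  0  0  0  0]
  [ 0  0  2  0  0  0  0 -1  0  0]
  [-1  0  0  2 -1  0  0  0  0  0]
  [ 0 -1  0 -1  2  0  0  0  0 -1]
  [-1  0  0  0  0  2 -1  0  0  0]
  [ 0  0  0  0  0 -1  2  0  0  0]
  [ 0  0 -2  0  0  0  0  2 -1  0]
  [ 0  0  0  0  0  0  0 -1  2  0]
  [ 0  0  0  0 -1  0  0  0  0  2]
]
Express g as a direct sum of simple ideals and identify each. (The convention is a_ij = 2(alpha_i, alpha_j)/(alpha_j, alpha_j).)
The diagram associated to this matrix has two connected components: the simple roots {alpha_3, alpha_8, alpha_9} form a chain of 3 nodes with a double edge at one end; the terminal node there is the unique short simple root (B_3), and {alpha_1, alpha_2, alpha_4, alpha_5, alpha_6, alpha_7, alpha_10} form a chain of 5 nodes with a fork of two nodes at one end (D_7). A semisimple Lie algebra decomposes uniquely as the direct sum of simple ideals, one per connected component of its Dynkin diagram, so g ≅ B_3 ⊕ D_7 (dimension 21 + 91 = 112).

B3 ⊕ D7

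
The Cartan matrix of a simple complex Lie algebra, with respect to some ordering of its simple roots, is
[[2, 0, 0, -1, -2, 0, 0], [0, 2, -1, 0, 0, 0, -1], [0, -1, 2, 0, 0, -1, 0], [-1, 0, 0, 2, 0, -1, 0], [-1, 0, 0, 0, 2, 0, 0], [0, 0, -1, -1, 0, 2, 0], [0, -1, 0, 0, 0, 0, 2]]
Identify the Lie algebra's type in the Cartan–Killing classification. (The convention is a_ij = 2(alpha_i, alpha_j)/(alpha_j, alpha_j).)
B_7

The matrix has rank 7 with 2's on the diagonal. Reading the off-diagonal entries as Dynkin edges (a single edge where a_ij = a_ji = -1; a double or triple edge where a_ij * a_ji = 2 or 3), the diagram is a chain of 7 nodes with a double edge at one end; the terminal node there is the unique short simple root (B_7). One simple-root ordering that puts it in standard form is (alpha_7, alpha_2, alpha_3, alpha_6, alpha_4, alpha_1, alpha_5). So the algebra is type B_7, i.e. so(15).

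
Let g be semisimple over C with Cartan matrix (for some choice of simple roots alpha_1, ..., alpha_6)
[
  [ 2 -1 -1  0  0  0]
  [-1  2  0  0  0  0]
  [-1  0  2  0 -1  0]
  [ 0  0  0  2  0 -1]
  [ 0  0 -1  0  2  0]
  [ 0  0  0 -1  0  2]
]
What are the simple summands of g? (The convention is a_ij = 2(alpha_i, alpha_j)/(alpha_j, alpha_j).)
The diagram associated to this matrix has two connected components: the simple roots {alpha_4, alpha_6} form a chain of 2 nodes with single edges (A_2), and {alpha_1, alpha_2, alpha_3, alpha_5} form a chain of 4 nodes with single edges (A_4). A semisimple Lie algebra decomposes uniquely as the direct sum of simple ideals, one per connected component of its Dynkin diagram, so g ≅ A_2 ⊕ A_4 (dimension 8 + 24 = 32).

A2 + A4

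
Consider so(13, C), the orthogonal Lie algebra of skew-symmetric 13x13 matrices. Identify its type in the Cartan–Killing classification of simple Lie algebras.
This is so(13) with 13 odd, which has dimension 13(13-1)/2 = 78 and rank (13-1)/2 = 6. In the classification of classical Lie algebras, the orthogonal algebra so(2n+1) in an odd number of variables has type B_n; here n = 6, so the Dynkin diagram is a chain of 6 nodes with a double edge at one end; the terminal node there is the unique short simple root (B_6). Hence the type is B_6.

B6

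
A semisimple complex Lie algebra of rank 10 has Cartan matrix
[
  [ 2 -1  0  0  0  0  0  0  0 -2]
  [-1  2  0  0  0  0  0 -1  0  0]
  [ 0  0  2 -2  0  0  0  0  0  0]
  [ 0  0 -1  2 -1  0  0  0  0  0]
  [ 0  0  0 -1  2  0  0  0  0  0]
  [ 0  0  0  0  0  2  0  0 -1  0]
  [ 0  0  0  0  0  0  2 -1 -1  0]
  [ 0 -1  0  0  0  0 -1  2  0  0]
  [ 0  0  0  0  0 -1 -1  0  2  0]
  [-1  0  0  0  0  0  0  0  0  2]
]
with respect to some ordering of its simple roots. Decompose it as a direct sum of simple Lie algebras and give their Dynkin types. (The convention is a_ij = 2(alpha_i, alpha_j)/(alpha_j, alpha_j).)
B_7 + C_3

The diagram associated to this matrix has two connected components: the simple roots {alpha_1, alpha_2, alpha_6, alpha_7, alpha_8, alpha_9, alpha_10} form a chain of 7 nodes with a double edge at one end; the terminal node there is the unique short simple root (B_7), and {alpha_3, alpha_4, alpha_5} form a chain of 3 nodes with a double edge at one end; the terminal node there is the unique long simple root (C_3). A semisimple Lie algebra decomposes uniquely as the direct sum of simple ideals, one per connected component of its Dynkin diagram, so g ≅ B_7 ⊕ C_3 (dimension 105 + 21 = 126).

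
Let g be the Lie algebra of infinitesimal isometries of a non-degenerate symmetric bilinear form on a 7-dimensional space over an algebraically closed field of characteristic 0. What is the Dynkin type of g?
This is so(7) with 7 odd, which has dimension 7(7-1)/2 = 21 and rank (7-1)/2 = 3. In the classification of classical Lie algebras, the orthogonal algebra so(2n+1) in an odd number of variables has type B_n; here n = 3, so the Dynkin diagram is a chain of 3 nodes with a double edge at one end; the terminal node there is the unique short simple root (B_3). Hence the type is B_3.

B3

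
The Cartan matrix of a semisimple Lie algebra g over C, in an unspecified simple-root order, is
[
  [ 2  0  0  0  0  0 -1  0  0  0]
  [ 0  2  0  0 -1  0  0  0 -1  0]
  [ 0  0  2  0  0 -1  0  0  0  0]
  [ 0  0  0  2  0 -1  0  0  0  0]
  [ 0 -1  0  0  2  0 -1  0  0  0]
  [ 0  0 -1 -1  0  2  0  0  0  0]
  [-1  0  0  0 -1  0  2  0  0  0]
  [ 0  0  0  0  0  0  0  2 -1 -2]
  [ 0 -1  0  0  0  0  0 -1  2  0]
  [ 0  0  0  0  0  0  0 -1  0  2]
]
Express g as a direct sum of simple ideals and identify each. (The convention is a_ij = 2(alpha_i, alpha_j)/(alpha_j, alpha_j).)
type A_3 ⊕ type B_7

The diagram associated to this matrix has two connected components: the simple roots {alpha_3, alpha_4, alpha_6} form a chain of 3 nodes with single edges (A_3), and {alpha_1, alpha_2, alpha_5, alpha_7, alpha_8, alpha_9, alpha_10} form a chain of 7 nodes with a double edge at one end; the terminal node there is the unique short simple root (B_7). A semisimple Lie algebra decomposes uniquely as the direct sum of simple ideals, one per connected component of its Dynkin diagram, so g ≅ A_3 ⊕ B_7 (dimension 15 + 105 = 120).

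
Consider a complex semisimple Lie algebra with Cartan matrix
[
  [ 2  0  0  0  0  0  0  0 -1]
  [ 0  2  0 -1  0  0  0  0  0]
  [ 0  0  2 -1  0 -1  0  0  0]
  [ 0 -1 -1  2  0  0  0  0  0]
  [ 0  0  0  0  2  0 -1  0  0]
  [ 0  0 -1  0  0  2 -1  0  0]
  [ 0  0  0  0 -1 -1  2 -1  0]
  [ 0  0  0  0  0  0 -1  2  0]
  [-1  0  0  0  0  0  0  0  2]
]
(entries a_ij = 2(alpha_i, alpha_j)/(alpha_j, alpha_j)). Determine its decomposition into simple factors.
A_2 (sl(3)) ⊕ D_7 (so(14))

The diagram associated to this matrix has two connected components: the simple roots {alpha_1, alpha_9} form a chain of 2 nodes with single edges (A_2), and {alpha_2, alpha_3, alpha_4, alpha_5, alpha_6, alpha_7, alpha_8} form a chain of 5 nodes with a fork of two nodes at one end (D_7). A semisimple Lie algebra decomposes uniquely as the direct sum of simple ideals, one per connected component of its Dynkin diagram, so g ≅ A_2 ⊕ D_7 (dimension 8 + 91 = 99).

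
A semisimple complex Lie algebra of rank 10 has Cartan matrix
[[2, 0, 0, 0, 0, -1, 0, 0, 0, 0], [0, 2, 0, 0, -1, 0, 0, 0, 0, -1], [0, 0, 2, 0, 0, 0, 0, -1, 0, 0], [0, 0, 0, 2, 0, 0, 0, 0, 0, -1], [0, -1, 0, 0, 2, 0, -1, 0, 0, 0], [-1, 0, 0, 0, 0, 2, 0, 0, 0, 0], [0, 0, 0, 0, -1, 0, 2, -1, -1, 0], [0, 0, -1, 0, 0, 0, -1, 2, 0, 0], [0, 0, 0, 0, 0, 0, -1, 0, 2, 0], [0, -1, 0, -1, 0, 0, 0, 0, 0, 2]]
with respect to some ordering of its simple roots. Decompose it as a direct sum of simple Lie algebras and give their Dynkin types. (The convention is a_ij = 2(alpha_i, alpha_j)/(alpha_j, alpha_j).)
A_2 (sl(3)) + E_8

The diagram associated to this matrix has two connected components: the simple roots {alpha_1, alpha_6} form a chain of 2 nodes with single edges (A_2), and {alpha_2, alpha_3, alpha_4, alpha_5, alpha_7, alpha_8, alpha_9, alpha_10} form a chain of 7 nodes with one extra node attached to the third node from one end (E_8). A semisimple Lie algebra decomposes uniquely as the direct sum of simple ideals, one per connected component of its Dynkin diagram, so g ≅ A_2 ⊕ E_8 (dimension 8 + 248 = 256).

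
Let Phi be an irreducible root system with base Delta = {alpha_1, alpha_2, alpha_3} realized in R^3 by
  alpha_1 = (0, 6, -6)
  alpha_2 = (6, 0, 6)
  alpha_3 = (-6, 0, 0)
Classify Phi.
Compute the Cartan integers a_ij = 2(alpha_i, alpha_j)/(alpha_j, alpha_j); the resulting 3x3 Cartan matrix is
[[2, -1, 0], [-1, 2, -2], [0, -1, 2]].
The roots have two lengths (squared-length ratio 2:1); the short ones are alpha_{3}. The associated Dynkin diagram is a chain of 3 nodes with a double edge at one end; the terminal node there is the unique short simple root (B_3), so the type is B_3 (the algebra so(7)).

B3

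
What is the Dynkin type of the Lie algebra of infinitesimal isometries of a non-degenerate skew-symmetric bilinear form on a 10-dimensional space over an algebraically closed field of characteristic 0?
This is sp(10), which has dimension 10(10+1)/2 = 55 and rank 10/2 = 5. In the classification of classical Lie algebras, the symplectic algebra sp(2n) has type C_n; here n = 5, so the Dynkin diagram is a chain of 5 nodes with a double edge at one end; the terminal node there is the unique long simple root (C_5). Hence the type is C_5.

C5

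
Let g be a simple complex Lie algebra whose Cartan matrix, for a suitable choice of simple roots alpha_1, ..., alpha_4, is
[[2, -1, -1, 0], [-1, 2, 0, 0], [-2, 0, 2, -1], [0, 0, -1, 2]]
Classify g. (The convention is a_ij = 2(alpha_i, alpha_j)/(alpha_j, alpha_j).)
F4

The matrix has rank 4 with 2's on the diagonal. Reading the off-diagonal entries as Dynkin edges (a single edge where a_ij = a_ji = -1; a double or triple edge where a_ij * a_ji = 2 or 3), the diagram is a chain of 4 nodes with a double edge between the middle two (F_4). One simple-root ordering that puts it in standard form is (alpha_4, alpha_3, alpha_1, alpha_2). So the algebra is type F_4.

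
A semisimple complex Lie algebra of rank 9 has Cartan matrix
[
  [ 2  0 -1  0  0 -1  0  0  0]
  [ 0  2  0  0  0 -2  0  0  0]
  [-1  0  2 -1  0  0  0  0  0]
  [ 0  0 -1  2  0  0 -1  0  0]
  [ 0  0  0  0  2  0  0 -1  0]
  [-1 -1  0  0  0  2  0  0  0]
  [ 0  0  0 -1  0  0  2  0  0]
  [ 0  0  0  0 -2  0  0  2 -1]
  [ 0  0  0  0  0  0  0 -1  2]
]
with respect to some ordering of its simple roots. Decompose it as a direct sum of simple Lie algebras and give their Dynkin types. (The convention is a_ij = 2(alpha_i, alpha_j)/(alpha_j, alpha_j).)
B_3 (so(7)) ⊕ C_6 (sp(12))

The diagram associated to this matrix has two connected components: the simple roots {alpha_5, alpha_8, alpha_9} form a chain of 3 nodes with a double edge at one end; the terminal node there is the unique short simple root (B_3), and {alpha_1, alpha_2, alpha_3, alpha_4, alpha_6, alpha_7} form a chain of 6 nodes with a double edge at one end; the terminal node there is the unique long simple root (C_6). A semisimple Lie algebra decomposes uniquely as the direct sum of simple ideals, one per connected component of its Dynkin diagram, so g ≅ B_3 ⊕ C_6 (dimension 21 + 78 = 99).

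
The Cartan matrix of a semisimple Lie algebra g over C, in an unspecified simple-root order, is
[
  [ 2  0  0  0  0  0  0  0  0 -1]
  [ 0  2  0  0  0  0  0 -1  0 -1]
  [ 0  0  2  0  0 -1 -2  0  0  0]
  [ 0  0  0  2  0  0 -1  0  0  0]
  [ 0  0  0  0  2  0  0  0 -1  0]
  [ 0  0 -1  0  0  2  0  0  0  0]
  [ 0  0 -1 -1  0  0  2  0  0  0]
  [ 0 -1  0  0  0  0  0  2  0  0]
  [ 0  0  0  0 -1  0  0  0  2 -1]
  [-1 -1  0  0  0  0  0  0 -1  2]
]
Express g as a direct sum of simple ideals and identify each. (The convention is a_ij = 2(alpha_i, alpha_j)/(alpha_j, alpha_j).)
E6 + F4

The diagram associated to this matrix has two connected components: the simple roots {alpha_1, alpha_2, alpha_5, alpha_8, alpha_9, alpha_10} form a chain of 5 nodes with one extra node attached to the third node from one end (E_6), and {alpha_3, alpha_4, alpha_6, alpha_7} form a chain of 4 nodes with a double edge between the middle two (F_4). A semisimple Lie algebra decomposes uniquely as the direct sum of simple ideals, one per connected component of its Dynkin diagram, so g ≅ E_6 ⊕ F_4 (dimension 78 + 52 = 130).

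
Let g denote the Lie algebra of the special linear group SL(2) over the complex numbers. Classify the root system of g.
This is sl(2), which has dimension 2^2 - 1 = 3 and rank 2 - 1 = 1 (a Cartan subalgebra is the diagonal traceless matrices). In the classification of classical Lie algebras, the special linear algebra sl(n+1) has type A_n; here n = 1, so the Dynkin diagram is a chain of 1 nodes with single edges (A_1). Hence the type is A_1.

A1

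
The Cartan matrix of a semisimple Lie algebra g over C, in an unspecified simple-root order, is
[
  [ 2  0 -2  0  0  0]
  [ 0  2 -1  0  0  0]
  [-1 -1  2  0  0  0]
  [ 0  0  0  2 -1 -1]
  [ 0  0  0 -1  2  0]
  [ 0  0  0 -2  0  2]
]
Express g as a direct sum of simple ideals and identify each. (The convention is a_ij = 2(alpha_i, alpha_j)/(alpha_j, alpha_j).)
C3 ⊕ C3

The diagram associated to this matrix has two connected components: the simple roots {alpha_4, alpha_5, alpha_6} form a chain of 3 nodes with a double edge at one end; the terminal node there is the unique long simple root (C_3), and {alpha_1, alpha_2, alpha_3} form a chain of 3 nodes with a double edge at one end; the terminal node there is the unique long simple root (C_3). A semisimple Lie algebra decomposes uniquely as the direct sum of simple ideals, one per connected component of its Dynkin diagram, so g ≅ C_3 ⊕ C_3 (dimension 21 + 21 = 42).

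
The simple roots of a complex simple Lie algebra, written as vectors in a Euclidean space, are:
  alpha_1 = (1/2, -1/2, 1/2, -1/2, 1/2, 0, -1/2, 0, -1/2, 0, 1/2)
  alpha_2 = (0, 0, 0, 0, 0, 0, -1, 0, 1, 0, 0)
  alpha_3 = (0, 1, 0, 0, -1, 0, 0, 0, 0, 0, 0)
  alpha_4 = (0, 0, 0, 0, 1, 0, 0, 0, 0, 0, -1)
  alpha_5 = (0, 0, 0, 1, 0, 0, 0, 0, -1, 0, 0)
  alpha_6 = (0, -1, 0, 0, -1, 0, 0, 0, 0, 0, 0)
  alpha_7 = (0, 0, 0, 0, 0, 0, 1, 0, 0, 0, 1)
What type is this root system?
Compute the Cartan integers a_ij = 2(alpha_i, alpha_j)/(alpha_j, alpha_j); the resulting 7x7 Cartan matrix is
[[2, 0, -1, 0, 0, 0, 0], [0, 2, 0, 0, -1, 0, -1], [-1, 0, 2, -1, 0, 0, 0], [0, 0, -1, 2, 0, -1, -1], [0, -1, 0, 0, 2, 0, 0], [0, 0, 0, -1, 0, 2, 0], [0, -1, 0, -1, 0, 0, 2]].
All simple roots have the same length, so the diagram is simply laced. The associated Dynkin diagram is a chain of 6 nodes with one extra node attached to the third node from one end (E_7), so the type is E_7.

E_7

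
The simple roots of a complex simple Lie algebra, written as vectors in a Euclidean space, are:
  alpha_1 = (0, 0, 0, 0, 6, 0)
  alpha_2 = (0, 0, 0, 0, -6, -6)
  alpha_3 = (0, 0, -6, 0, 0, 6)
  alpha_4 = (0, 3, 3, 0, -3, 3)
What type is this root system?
F_4

Compute the Cartan integers a_ij = 2(alpha_i, alpha_j)/(alpha_j, alpha_j); the resulting 4x4 Cartan matrix is
[[2, -1, 0, -1], [-2, 2, -1, 0], [0, -1, 2, 0], [-1, 0, 0, 2]].
The roots have two lengths (squared-length ratio 2:1); the short ones are alpha_{1,4}. The associated Dynkin diagram is a chain of 4 nodes with a double edge between the middle two (F_4), so the type is F_4.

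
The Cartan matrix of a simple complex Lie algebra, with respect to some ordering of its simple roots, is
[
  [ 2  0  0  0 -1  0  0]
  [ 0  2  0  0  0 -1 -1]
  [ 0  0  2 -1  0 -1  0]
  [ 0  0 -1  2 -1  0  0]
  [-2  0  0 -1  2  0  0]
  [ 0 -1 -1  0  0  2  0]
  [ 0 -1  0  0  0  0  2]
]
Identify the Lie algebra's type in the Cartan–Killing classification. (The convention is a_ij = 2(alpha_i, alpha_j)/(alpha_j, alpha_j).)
type B_7

The matrix has rank 7 with 2's on the diagonal. Reading the off-diagonal entries as Dynkin edges (a single edge where a_ij = a_ji = -1; a double or triple edge where a_ij * a_ji = 2 or 3), the diagram is a chain of 7 nodes with a double edge at one end; the terminal node there is the unique short simple root (B_7). One simple-root ordering that puts it in standard form is (alpha_7, alpha_2, alpha_6, alpha_3, alpha_4, alpha_5, alpha_1). So the algebra is type B_7, i.e. so(15).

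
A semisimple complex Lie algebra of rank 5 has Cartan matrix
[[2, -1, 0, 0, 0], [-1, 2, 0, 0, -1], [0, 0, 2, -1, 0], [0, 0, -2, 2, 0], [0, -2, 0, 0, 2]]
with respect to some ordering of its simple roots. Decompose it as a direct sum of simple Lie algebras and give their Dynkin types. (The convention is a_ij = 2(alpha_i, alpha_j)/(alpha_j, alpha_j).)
The diagram associated to this matrix has two connected components: the simple roots {alpha_3, alpha_4} form a chain of 2 nodes with a double edge at one end; the terminal node there is the unique short simple root (B_2), and {alpha_1, alpha_2, alpha_5} form a chain of 3 nodes with a double edge at one end; the terminal node there is the unique long simple root (C_3). A semisimple Lie algebra decomposes uniquely as the direct sum of simple ideals, one per connected component of its Dynkin diagram, so g ≅ B_2 ⊕ C_3 (dimension 10 + 21 = 31).

type B_2 + type C_3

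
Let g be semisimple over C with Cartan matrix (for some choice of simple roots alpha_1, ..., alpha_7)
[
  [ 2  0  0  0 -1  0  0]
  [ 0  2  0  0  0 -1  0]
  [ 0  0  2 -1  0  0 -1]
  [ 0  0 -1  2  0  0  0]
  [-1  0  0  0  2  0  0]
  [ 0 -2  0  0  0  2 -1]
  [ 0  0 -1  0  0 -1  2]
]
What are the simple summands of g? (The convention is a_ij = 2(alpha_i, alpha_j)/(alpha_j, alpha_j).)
The diagram associated to this matrix has two connected components: the simple roots {alpha_1, alpha_5} form a chain of 2 nodes with single edges (A_2), and {alpha_2, alpha_3, alpha_4, alpha_6, alpha_7} form a chain of 5 nodes with a double edge at one end; the terminal node there is the unique short simple root (B_5). A semisimple Lie algebra decomposes uniquely as the direct sum of simple ideals, one per connected component of its Dynkin diagram, so g ≅ A_2 ⊕ B_5 (dimension 8 + 55 = 63).

A_2 ⊕ B_5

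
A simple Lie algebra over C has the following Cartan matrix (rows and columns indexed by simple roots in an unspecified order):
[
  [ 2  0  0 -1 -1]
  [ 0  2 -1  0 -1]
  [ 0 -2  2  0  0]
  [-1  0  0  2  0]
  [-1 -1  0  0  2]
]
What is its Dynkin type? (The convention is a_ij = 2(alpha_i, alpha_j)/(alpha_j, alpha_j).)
The matrix has rank 5 with 2's on the diagonal. Reading the off-diagonal entries as Dynkin edges (a single edge where a_ij = a_ji = -1; a double or triple edge where a_ij * a_ji = 2 or 3), the diagram is a chain of 5 nodes with a double edge at one end; the terminal node there is the unique long simple root (C_5). One simple-root ordering that puts it in standard form is (alpha_4, alpha_1, alpha_5, alpha_2, alpha_3). So the algebra is type C_5, i.e. sp(10).

C_5 (sp(10))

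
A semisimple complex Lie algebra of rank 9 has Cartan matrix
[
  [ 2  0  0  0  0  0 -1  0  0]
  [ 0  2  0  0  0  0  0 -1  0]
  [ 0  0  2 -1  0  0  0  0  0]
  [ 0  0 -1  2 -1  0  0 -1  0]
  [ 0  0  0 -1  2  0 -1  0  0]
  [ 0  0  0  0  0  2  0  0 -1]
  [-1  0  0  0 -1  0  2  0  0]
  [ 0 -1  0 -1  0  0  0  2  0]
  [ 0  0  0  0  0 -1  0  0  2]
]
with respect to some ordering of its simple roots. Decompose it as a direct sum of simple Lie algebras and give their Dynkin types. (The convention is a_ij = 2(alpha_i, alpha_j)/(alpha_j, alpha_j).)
A_2 (sl(3)) ⊕ E_7

The diagram associated to this matrix has two connected components: the simple roots {alpha_6, alpha_9} form a chain of 2 nodes with single edges (A_2), and {alpha_1, alpha_2, alpha_3, alpha_4, alpha_5, alpha_7, alpha_8} form a chain of 6 nodes with one extra node attached to the third node from one end (E_7). A semisimple Lie algebra decomposes uniquely as the direct sum of simple ideals, one per connected component of its Dynkin diagram, so g ≅ A_2 ⊕ E_7 (dimension 8 + 133 = 141).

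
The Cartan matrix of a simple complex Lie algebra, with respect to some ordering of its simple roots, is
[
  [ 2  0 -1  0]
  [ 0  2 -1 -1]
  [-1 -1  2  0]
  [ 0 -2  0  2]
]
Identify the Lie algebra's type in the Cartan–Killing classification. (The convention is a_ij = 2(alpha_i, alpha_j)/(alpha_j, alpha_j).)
C4

The matrix has rank 4 with 2's on the diagonal. Reading the off-diagonal entries as Dynkin edges (a single edge where a_ij = a_ji = -1; a double or triple edge where a_ij * a_ji = 2 or 3), the diagram is a chain of 4 nodes with a double edge at one end; the terminal node there is the unique long simple root (C_4). One simple-root ordering that puts it in standard form is (alpha_1, alpha_3, alpha_2, alpha_4). So the algebra is type C_4, i.e. sp(8).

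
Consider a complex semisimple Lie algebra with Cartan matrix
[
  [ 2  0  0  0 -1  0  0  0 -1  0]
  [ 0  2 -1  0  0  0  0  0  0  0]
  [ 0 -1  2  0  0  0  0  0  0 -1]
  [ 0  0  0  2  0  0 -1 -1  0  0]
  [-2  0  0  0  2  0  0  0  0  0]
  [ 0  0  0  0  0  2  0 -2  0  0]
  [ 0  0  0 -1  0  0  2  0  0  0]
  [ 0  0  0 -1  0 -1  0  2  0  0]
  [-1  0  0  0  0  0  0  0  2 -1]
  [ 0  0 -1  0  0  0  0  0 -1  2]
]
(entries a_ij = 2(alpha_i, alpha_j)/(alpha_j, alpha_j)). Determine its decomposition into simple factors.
C4 ⊕ C6

The diagram associated to this matrix has two connected components: the simple roots {alpha_4, alpha_6, alpha_7, alpha_8} form a chain of 4 nodes with a double edge at one end; the terminal node there is the unique long simple root (C_4), and {alpha_1, alpha_2, alpha_3, alpha_5, alpha_9, alpha_10} form a chain of 6 nodes with a double edge at one end; the terminal node there is the unique long simple root (C_6). A semisimple Lie algebra decomposes uniquely as the direct sum of simple ideals, one per connected component of its Dynkin diagram, so g ≅ C_4 ⊕ C_6 (dimension 36 + 78 = 114).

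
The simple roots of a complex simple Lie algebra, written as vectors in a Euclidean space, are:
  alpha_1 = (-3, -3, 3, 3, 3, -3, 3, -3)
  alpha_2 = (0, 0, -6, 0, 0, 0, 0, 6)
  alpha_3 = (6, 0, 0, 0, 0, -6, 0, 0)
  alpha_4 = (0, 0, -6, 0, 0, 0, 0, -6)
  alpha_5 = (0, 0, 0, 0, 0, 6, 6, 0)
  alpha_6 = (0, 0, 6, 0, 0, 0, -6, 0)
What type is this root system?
Compute the Cartan integers a_ij = 2(alpha_i, alpha_j)/(alpha_j, alpha_j); the resulting 6x6 Cartan matrix is
[[2, -1, 0, 0, 0, 0], [-1, 2, 0, 0, 0, -1], [0, 0, 2, 0, -1, 0], [0, 0, 0, 2, 0, -1], [0, 0, -1, 0, 2, -1], [0, -1, 0, -1, -1, 2]].
All simple roots have the same length, so the diagram is simply laced. The associated Dynkin diagram is a chain of 5 nodes with one extra node attached to the third node from one end (E_6), so the type is E_6.

E6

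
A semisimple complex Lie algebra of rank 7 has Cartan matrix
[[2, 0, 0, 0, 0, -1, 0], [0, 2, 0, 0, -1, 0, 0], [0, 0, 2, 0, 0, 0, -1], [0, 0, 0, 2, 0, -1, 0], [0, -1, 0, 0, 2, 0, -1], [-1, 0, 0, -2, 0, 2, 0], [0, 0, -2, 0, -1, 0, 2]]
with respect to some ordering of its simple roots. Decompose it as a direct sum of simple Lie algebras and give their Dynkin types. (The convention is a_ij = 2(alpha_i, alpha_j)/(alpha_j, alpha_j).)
type B_3 + type B_4

The diagram associated to this matrix has two connected components: the simple roots {alpha_1, alpha_4, alpha_6} form a chain of 3 nodes with a double edge at one end; the terminal node there is the unique short simple root (B_3), and {alpha_2, alpha_3, alpha_5, alpha_7} form a chain of 4 nodes with a double edge at one end; the terminal node there is the unique short simple root (B_4). A semisimple Lie algebra decomposes uniquely as the direct sum of simple ideals, one per connected component of its Dynkin diagram, so g ≅ B_3 ⊕ B_4 (dimension 21 + 36 = 57).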